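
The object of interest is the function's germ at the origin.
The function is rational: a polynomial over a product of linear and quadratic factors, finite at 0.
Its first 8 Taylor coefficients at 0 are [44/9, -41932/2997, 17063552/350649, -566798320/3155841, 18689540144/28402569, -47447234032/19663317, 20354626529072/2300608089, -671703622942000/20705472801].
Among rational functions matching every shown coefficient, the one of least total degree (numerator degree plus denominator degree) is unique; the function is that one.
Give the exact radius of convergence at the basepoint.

No rational of total degree below 4 reproduces all 8 coefficients; solving the [2/2] Pade equations on them gives f(z) = (35*z**2/13 - 40*z/37 - 3)/((z - 9/4)*(z + 3/11)), whose expansion matches every shown term.
Denominator factor (z - 9/4): pole of order 1 at 9/4, modulus 9/4.
Denominator factor (z + 3/11): pole of order 1 at -3/11, modulus 3/11.
The radius of convergence is the smallest modulus among the singular points: 3/11.

The radius of convergence is 3/11.


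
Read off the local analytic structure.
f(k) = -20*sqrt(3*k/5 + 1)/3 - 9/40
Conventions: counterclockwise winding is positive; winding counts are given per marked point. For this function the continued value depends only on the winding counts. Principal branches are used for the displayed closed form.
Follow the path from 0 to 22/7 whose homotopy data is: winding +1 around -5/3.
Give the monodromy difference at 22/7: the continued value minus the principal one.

The rational part is single-valued and drops out of the difference; each branch term changes only by its own monodromy.
(-20/3)*sqrt(1 - k/(-5/3)): winding +1 is odd, the square root flips sign, contributing -2*(-20/3)*sqrt(1 - (22/7)/(-5/3)) = -2*(-20/3)*sqrt(101/35) = (8/21)*sqrt(3535).
Summing the contributions at k = 22/7 gives (8/21)*sqrt(3535).

Continued minus principal equals (8/21)*sqrt(3535).


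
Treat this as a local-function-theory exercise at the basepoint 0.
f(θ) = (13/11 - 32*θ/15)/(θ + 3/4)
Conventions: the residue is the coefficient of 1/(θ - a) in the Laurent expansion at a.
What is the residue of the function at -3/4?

At the order-1 pole -3/4 set g(θ) = (θ - (-3/4))*f(θ) = 13/11 - 32*θ/15.
Simple pole: residue = g(a) at a = -3/4, which is 153/55.

The residue is 153/55.


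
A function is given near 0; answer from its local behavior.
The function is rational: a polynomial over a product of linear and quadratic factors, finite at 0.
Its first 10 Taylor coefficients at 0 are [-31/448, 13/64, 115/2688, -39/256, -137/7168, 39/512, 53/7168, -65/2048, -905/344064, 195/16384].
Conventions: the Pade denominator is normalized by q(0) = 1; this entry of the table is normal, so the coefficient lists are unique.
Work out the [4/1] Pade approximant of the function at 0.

The Pade approximant has numerator coefficients [-31/448, -637/8768, 313871/368256, 637/35072, -615001/982016]; denominator coefficients [1, 546/137].

Taylor coefficients needed (read off): a_0 = -31/448, a_1 = 13/64, a_2 = 115/2688, a_3 = -39/256, a_4 = -137/7168, a_5 = 39/512.
Write the denominator as Q(x) = 1 + q1*x. Requiring Q*f - P = O(x^6) with deg P <= 4 kills the coefficients of x^5..x^5 in Q*f:
  x^5: a_5 + q1*a_4 = 0, i.e. 39/512 + (-137/7168)*q1 = 0.
Solving this linear system: q1 = 546/137.
The numerator is Q*f truncated at degree 4: P0 = a_0 = -31/448; P1 = a_1 + q1*a_0 = -637/8768; P2 = a_2 + q1*a_1 = 313871/368256; P3 = a_3 + q1*a_2 = 637/35072; P4 = a_4 + q1*a_3 = -615001/982016.


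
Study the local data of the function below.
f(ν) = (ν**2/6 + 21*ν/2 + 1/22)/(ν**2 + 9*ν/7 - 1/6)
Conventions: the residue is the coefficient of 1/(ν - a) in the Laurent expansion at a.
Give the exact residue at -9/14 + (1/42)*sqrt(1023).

The residue is 36/7 - (4093/30492)*sqrt(1023).

The factor ν**2 + 9*ν/7 - 1/6 splits as (ν - a)(ν - a') with a = -9/14 + (1/42)*sqrt(1023), a' = -9/14 - (1/42)*sqrt(1023). At the order-1 pole a set g(ν) = (ν - a)*f(ν) = [ν**2/6 + 21*ν/2 + 1/22] / (ν - a').
Simple pole: residue = g(a) at a = -9/14 + (1/42)*sqrt(1023), which is 36/7 - (4093/30492)*sqrt(1023).


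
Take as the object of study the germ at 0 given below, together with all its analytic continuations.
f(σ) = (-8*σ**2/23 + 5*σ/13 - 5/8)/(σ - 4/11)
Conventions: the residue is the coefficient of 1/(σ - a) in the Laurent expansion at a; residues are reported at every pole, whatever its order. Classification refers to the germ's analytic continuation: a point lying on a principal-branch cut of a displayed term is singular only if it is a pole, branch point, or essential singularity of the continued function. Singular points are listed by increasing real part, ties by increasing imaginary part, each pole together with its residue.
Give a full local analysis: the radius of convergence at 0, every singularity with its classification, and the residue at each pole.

Denominator factor (σ - 4/11): pole of order 1 at 4/11, modulus 4/11.
The radius of convergence is the smallest modulus among the singular points: 4/11.
At the order-1 pole 4/11 set g(σ) = (σ - (4/11))*f(σ) = -8*σ**2/23 + 5*σ/13 - 5/8.
Simple pole: residue = g(a) at a = 4/11, which is -153727/289432.

Radius of convergence at 0: 4/11.
At 4/11: a pole of order 1; residue -153727/289432.


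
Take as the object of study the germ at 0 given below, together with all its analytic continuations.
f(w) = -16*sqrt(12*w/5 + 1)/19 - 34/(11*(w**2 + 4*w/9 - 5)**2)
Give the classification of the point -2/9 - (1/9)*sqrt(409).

The point is a pole of order 2.

The denominator factor w**2 + 4*w/9 - 5 vanishes at -2/9 - (1/9)*sqrt(409) and appears to the power 2; the numerator there equals -34/11, nonzero, and no other factor vanishes.
The branch terms are analytic at this point.
Hence a pole whose order is the multiplicity, 2.


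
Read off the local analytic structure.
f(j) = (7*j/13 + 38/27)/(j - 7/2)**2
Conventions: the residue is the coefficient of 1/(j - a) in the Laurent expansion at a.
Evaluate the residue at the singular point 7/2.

At the order-2 pole 7/2 set g(j) = (j - (7/2))^2*f(j) = 7*j/13 + 38/27.
Order-2 pole: residue = g'(a); g'(7/2) = 7/13, so the residue is 7/13.

The residue is 7/13.


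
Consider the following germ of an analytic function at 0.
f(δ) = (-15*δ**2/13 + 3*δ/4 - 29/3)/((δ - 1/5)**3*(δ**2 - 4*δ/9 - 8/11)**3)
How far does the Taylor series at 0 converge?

Denominator factor (δ**2 - 4*δ/9 - 8/11)^3: discriminant 2768/891, real irrational roots 2/9 + (2/99)*sqrt(1903) and 2/9 - (2/99)*sqrt(1903); poles of order 3, moduli 2/9 + (2/99)*sqrt(1903) and -2/9 + (2/99)*sqrt(1903).
Denominator factor (δ - 1/5)^3: pole of order 3 at 1/5, modulus 1/5.
The radius of convergence is the smallest modulus among the singular points: 1/5.

The radius of convergence is 1/5.


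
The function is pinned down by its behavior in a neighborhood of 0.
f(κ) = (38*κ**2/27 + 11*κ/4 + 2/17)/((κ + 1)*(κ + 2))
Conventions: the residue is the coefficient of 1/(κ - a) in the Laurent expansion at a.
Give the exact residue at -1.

The residue is -2249/1836.

At the order-1 pole -1 set g(κ) = (κ - (-1))*f(κ) = (38*κ**2/27 + 11*κ/4 + 2/17)/(κ + 2).
Simple pole: residue = g(a) at a = -1, which is -2249/1836.


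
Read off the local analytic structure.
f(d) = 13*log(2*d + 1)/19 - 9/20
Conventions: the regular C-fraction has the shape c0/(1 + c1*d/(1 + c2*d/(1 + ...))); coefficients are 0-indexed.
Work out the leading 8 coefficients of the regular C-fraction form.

The regular C-fraction coefficients are [-9/20, 520/171, -349/171, -57/349, 406/349, 698/3045, 2347/3045, 783/2347].

Taylor coefficients (expand at 0): a_0 = -9/20, a_1 = 26/19, a_2 = -26/19, a_3 = 104/57, a_4 = -52/19, a_5 = 416/95, a_6 = -416/57, a_7 = 1664/133.
c0 = a_0 = -9/20. Peel one level at a time: if S = 1 + c*d/S' with S'(0) = 1, then c is the d-coefficient of S and S' = c*d/(S - 1).
S_1 = c0/f = 1 + (520/171)*d + (181480/29241)*d^2 + ...; c1 = 520/171.
S_2 = c1*d/(S_1 - 1) = 1 + (-349/171)*d + (-1/3)*d^2 + ...; c2 = -349/171.
S_3 = c2*d/(S_2 - 1) = 1 + (-57/349)*d + (23142/121801)*d^2 + ...; c3 = -57/349.
S_4 = c3*d/(S_3 - 1) = 1 + (406/349)*d + (-4/15)*d^2 + ...; c4 = 406/349.
S_5 = c4*d/(S_4 - 1) = 1 + (698/3045)*d + (-1638206/9272025)*d^2 + ...; c5 = 698/3045.
S_6 = c5*d/(S_5 - 1) = 1 + (2347/3045)*d + (-9/35)*d^2 + ...; c6 = 2347/3045.
S_7 = c6*d/(S_6 - 1) = 1 + (783/2347)*d + ...; c7 = 783/2347.


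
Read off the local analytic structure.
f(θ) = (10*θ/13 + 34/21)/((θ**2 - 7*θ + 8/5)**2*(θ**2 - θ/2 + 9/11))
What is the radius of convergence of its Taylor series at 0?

Denominator factor (θ**2 - θ/2 + 9/11): discriminant -133/44, complex-conjugate roots (1/4) + ((1/44)*sqrt(1463))*i and (1/4) - ((1/44)*sqrt(1463))*i; poles of order 1, moduli (3/11)*sqrt(11) and (3/11)*sqrt(11).
Denominator factor (θ**2 - 7*θ + 8/5)^2: discriminant 213/5, real irrational roots 7/2 + (1/10)*sqrt(1065) and 7/2 - (1/10)*sqrt(1065); poles of order 2, moduli 7/2 + (1/10)*sqrt(1065) and 7/2 - (1/10)*sqrt(1065).
The radius of convergence is the smallest modulus among the singular points: 7/2 - (1/10)*sqrt(1065).

The radius of convergence is 7/2 - (1/10)*sqrt(1065).


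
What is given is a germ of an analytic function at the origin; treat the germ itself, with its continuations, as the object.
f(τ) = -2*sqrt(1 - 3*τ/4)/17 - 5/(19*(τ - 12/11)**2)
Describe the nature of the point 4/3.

The term (-2/17)*sqrt(1 - τ/(4/3)) has argument 1 - 4/3/(4/3) = 0 at 4/3: a square-root (algebraic, two-sheeted) branch point; the remaining terms are analytic or single-valued there.

The point is an algebraic (square-root) branch point.


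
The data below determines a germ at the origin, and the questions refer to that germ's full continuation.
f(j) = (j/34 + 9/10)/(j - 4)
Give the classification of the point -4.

Denominator factors: j - 4 = -8 at j = -4 — none vanishes.
So the germ continues analytically to -4.

The point is a regular point.


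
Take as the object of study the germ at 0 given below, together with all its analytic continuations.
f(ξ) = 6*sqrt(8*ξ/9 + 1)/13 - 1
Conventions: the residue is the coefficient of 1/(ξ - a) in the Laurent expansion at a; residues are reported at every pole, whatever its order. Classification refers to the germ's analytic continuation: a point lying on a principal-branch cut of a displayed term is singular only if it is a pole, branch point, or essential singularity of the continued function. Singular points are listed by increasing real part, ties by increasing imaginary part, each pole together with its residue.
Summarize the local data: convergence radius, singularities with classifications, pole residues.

Radius of convergence at 0: 9/8.
At -9/8: an algebraic (square-root) branch point.

Branch term (6/13)*sqrt(1 - ξ/(-9/8)): its argument vanishes at ξ = -9/8, a square-root branch point, modulus 9/8.
The radius of convergence is the smallest modulus among the singular points: 9/8.


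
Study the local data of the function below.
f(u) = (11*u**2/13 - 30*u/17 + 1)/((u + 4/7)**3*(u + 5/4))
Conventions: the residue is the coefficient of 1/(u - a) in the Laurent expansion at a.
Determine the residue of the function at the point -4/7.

At the order-3 pole -4/7 set g(u) = (u - (-4/7))^3*f(u) = (11*u**2/13 - 30*u/17 + 1)/(u + 5/4).
Order-3 pole: residue = g''(a)/2; g''(-4/7) = 43934184/1515839, so the residue is 21967092/1515839.

The residue is 21967092/1515839.


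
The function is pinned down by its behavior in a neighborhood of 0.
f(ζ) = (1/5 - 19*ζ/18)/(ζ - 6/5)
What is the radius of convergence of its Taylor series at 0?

The radius of convergence is 6/5.

Denominator factor (ζ - 6/5): pole of order 1 at 6/5, modulus 6/5.
The radius of convergence is the smallest modulus among the singular points: 6/5.


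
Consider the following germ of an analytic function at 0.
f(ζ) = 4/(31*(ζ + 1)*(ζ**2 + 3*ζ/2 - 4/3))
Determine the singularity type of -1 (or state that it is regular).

The point is a pole of order 1.

The denominator factor ζ + 1 vanishes at -1 and appears to the power 1; the numerator there equals 4/31, nonzero, and no other factor vanishes.
Hence a pole whose order is the multiplicity, 1.


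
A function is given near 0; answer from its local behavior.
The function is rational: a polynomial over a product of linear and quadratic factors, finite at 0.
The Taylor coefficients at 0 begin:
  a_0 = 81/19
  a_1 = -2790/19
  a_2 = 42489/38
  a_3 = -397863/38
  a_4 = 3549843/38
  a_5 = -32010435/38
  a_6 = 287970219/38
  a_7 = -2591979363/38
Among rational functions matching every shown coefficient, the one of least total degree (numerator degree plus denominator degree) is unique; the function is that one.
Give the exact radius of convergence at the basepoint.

The radius of convergence is 1/9.

No rational of total degree below 4 reproduces all 8 coefficients; solving the [2/2] Pade equations on them gives f(ε) = (-3*ε**2/4 + 13*ε/2 - 9/38)/((ε - 1/2)*(ε + 1/9)), whose expansion matches every shown term.
Denominator factor (ε + 1/9): pole of order 1 at -1/9, modulus 1/9.
Denominator factor (ε - 1/2): pole of order 1 at 1/2, modulus 1/2.
The radius of convergence is the smallest modulus among the singular points: 1/9.


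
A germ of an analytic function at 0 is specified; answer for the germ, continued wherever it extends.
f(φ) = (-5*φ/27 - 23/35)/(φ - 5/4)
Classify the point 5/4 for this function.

The point is a pole of order 1.

The denominator factor φ - 5/4 vanishes at 5/4 and appears to the power 1; the numerator there equals -3359/3780, nonzero, and no other factor vanishes.
Hence a pole whose order is the multiplicity, 1.


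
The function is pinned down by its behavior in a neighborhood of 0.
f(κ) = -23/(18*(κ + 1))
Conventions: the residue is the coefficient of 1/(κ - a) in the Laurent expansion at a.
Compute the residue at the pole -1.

At the order-1 pole -1 set g(κ) = (κ - (-1))*f(κ) = -23/18.
Simple pole: residue = g(a) at a = -1, which is -23/18.

The residue is -23/18.


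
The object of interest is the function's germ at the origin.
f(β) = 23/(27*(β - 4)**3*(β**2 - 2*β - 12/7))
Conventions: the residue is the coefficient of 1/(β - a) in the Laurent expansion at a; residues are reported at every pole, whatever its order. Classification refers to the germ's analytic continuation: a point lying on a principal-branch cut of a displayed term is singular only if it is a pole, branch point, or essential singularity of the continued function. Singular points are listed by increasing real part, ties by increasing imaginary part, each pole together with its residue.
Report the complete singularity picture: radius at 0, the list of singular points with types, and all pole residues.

Radius of convergence at 0: -1 + (1/7)*sqrt(133).
At 1 - (1/7)*sqrt(133): a pole of order 1; residue -14651/287496 + (5635/1213872)*sqrt(133).
At 1 + (1/7)*sqrt(133): a pole of order 1; residue -14651/287496 - (5635/1213872)*sqrt(133).
At 4: a pole of order 3; residue 14651/143748.

Denominator factor (β**2 - 2*β - 12/7): discriminant 76/7, real irrational roots 1 + (1/7)*sqrt(133) and 1 - (1/7)*sqrt(133); poles of order 1, moduli 1 + (1/7)*sqrt(133) and -1 + (1/7)*sqrt(133).
Denominator factor (β - 4)^3: pole of order 3 at 4, modulus 4.
The radius of convergence is the smallest modulus among the singular points: -1 + (1/7)*sqrt(133).
The factor β**2 - 2*β - 12/7 splits as (β - a)(β - a') with a = 1 - (1/7)*sqrt(133), a' = 1 + (1/7)*sqrt(133). At the order-1 pole a set g(β) = (β - a)*f(β) = [23/(27*(β - 4)**3)] / (β - a').
Simple pole: residue = g(a) at a = 1 - (1/7)*sqrt(133), which is -14651/287496 + (5635/1213872)*sqrt(133).
The factor β**2 - 2*β - 12/7 splits as (β - a)(β - a') with a = 1 + (1/7)*sqrt(133), a' = 1 - (1/7)*sqrt(133). At the order-1 pole a set g(β) = (β - a)*f(β) = [23/(27*(β - 4)**3)] / (β - a').
Simple pole: residue = g(a) at a = 1 + (1/7)*sqrt(133), which is -14651/287496 - (5635/1213872)*sqrt(133).
At the order-3 pole 4 set g(β) = (β - (4))^3*f(β) = 23/(27*(β**2 - 2*β - 12/7)).
Order-3 pole: residue = g''(a)/2; g''(4) = 14651/71874, so the residue is 14651/143748.
List the singular points by increasing real part (a conjugate pair: the negative imaginary part first).


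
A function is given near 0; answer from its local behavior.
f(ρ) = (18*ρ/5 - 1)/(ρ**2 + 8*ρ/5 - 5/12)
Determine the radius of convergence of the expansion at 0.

The radius of convergence is -4/5 + (1/30)*sqrt(951).

Denominator factor (ρ**2 + 8*ρ/5 - 5/12): discriminant 317/75, real irrational roots -4/5 + (1/30)*sqrt(951) and -4/5 - (1/30)*sqrt(951); poles of order 1, moduli -4/5 + (1/30)*sqrt(951) and 4/5 + (1/30)*sqrt(951).
The radius of convergence is the smallest modulus among the singular points: -4/5 + (1/30)*sqrt(951).


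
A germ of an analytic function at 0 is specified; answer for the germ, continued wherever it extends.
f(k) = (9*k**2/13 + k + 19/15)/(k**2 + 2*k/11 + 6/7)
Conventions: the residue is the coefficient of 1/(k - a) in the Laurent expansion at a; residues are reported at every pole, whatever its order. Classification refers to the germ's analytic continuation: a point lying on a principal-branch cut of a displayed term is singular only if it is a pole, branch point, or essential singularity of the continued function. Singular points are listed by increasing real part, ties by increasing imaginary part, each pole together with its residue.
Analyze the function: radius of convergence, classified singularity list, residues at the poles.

Radius of convergence at 0: (1/7)*sqrt(42).
At (-1/11) - ((1/77)*sqrt(5033))*i: a pole of order 1; residue (125/286) + ((49037/10795785)*sqrt(5033))*i.
At (-1/11) + ((1/77)*sqrt(5033))*i: a pole of order 1; residue (125/286) - ((49037/10795785)*sqrt(5033))*i.

Denominator factor (k**2 + 2*k/11 + 6/7): discriminant -2876/847, complex-conjugate roots (-1/11) + ((1/77)*sqrt(5033))*i and (-1/11) - ((1/77)*sqrt(5033))*i; poles of order 1, moduli (1/7)*sqrt(42) and (1/7)*sqrt(42).
The radius of convergence is the smallest modulus among the singular points: (1/7)*sqrt(42).
The factor k**2 + 2*k/11 + 6/7 splits as (k - a)(k - a') with a = (-1/11) - ((1/77)*sqrt(5033))*i, a' = (-1/11) + ((1/77)*sqrt(5033))*i. At the order-1 pole a set g(k) = (k - a)*f(k) = [9*k**2/13 + k + 19/15] / (k - a').
Simple pole: residue = g(a) at a = (-1/11) - ((1/77)*sqrt(5033))*i, which is (125/286) + ((49037/10795785)*sqrt(5033))*i.
The factor k**2 + 2*k/11 + 6/7 splits as (k - a)(k - a') with a = (-1/11) + ((1/77)*sqrt(5033))*i, a' = (-1/11) - ((1/77)*sqrt(5033))*i. At the order-1 pole a set g(k) = (k - a)*f(k) = [9*k**2/13 + k + 19/15] / (k - a').
Simple pole: residue = g(a) at a = (-1/11) + ((1/77)*sqrt(5033))*i, which is (125/286) - ((49037/10795785)*sqrt(5033))*i.
List the singular points by increasing real part (a conjugate pair: the negative imaginary part first).


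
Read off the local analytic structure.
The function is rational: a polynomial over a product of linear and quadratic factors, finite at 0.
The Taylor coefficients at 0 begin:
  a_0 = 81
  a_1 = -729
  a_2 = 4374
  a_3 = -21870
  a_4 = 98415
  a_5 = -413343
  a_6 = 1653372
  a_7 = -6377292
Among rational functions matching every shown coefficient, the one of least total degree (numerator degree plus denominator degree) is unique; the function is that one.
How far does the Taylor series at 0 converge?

The radius of convergence is 1/3.

No rational of total degree below 3 reproduces all 8 coefficients; solving the [0/3] Pade equations on them gives f(d) = 3/(d + 1/3)**3, whose expansion matches every shown term.
Denominator factor (d + 1/3)^3: pole of order 3 at -1/3, modulus 1/3.
The radius of convergence is the smallest modulus among the singular points: 1/3.


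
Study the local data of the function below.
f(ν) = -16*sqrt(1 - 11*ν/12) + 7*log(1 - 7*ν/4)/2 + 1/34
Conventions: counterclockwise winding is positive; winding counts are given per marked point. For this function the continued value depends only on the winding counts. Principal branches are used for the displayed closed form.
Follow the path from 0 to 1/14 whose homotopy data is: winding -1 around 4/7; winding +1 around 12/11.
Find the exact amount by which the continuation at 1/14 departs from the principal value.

The rational part is single-valued and drops out of the difference; each branch term changes only by its own monodromy.
(-16)*sqrt(1 - ν/(12/11)): winding +1 is odd, the square root flips sign, contributing -2*(-16)*sqrt(1 - (1/14)/(12/11)) = -2*(-16)*sqrt(157/168) = (8/21)*sqrt(6594).
(7/2)*log(1 - ν/(4/7)): each positive loop around 4/7 adds 2*pi*i to the log, so winding -1 contributes (7/2)*(-1)*2*pi*i = -(7)*pi*i.
Summing the contributions at ν = 1/14 gives ((8/21)*sqrt(6594)) - ((7)*pi)*i.

Continued minus principal equals ((8/21)*sqrt(6594)) - ((7)*pi)*i.


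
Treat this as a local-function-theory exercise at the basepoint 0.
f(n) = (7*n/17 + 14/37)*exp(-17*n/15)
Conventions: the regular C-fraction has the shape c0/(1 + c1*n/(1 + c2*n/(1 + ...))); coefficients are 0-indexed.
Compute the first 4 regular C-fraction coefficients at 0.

The regular C-fraction coefficients are [14/37, 23/510, -154277/11730, 2208575281/159676695].

Taylor coefficients (expand at 0): a_0 = 14/37, a_1 = -161/9435, a_2 = -1862/8325, a_3 = 129353/749250.
c0 = a_0 = 14/37. Peel one level at a time: if S = 1 + c*n/S' with S'(0) = 1, then c is the n-coefficient of S and S' = c*n/(S - 1).
S_1 = c0/f = 1 + (23/510)*n + (154277/260100)*n^2 + ...; c1 = 23/510.
S_2 = c1*n/(S_1 - 1) = 1 + (-154277/11730)*n + (129916193/714150)*n^2 + ...; c2 = -154277/11730.
S_3 = c2*n/(S_2 - 1) = 1 + (2208575281/159676695)*n + ...; c3 = 2208575281/159676695.


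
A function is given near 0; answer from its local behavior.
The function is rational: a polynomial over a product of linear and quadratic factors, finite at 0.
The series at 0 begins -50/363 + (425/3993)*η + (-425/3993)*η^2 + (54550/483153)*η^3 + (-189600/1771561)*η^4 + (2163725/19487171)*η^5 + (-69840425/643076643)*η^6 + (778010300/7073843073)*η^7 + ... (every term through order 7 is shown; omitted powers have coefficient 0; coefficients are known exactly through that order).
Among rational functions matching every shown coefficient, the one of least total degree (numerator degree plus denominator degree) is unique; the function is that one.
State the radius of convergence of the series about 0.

The radius of convergence is 1.

No rational of total degree below 4 reproduces all 8 coefficients; solving the [1/3] Pade equations on them gives f(η) = (5*η/11 - 2/3)/((η - 11/5)**2*(η + 1)), whose expansion matches every shown term.
Denominator factor (η - 11/5)^2: pole of order 2 at 11/5, modulus 11/5.
Denominator factor (η + 1): pole of order 1 at -1, modulus 1.
The radius of convergence is the smallest modulus among the singular points: 1.


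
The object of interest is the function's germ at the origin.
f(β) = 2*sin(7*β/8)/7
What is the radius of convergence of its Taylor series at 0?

The factor sin(7*β/8) is entire and contributes no finite singular point.
The polynomial part has no poles.
No finite singular points: the Taylor series at 0 converges everywhere.

The radius of convergence is infinite.


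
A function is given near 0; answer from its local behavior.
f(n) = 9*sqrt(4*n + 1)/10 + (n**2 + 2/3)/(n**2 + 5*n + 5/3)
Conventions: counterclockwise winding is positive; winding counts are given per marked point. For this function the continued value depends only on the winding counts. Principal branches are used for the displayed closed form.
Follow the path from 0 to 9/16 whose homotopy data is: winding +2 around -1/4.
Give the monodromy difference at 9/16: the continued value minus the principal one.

The rational part is single-valued and drops out of the difference; each branch term changes only by its own monodromy.
(9/10)*sqrt(1 - n/(-1/4)): winding +2 is even, the square root returns to the same sheet, contribution 0.
Summing the contributions at n = 9/16 gives 0.

Continued minus principal equals 0.


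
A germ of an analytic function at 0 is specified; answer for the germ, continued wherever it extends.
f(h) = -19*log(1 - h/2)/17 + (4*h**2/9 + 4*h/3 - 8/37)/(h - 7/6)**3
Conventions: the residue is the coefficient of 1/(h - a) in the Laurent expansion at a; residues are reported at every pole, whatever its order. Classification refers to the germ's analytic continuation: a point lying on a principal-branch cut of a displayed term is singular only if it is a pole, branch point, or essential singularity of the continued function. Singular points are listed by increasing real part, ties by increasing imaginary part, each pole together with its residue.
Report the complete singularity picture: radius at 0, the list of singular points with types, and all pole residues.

Denominator factor (h - 7/6)^3: pole of order 3 at 7/6, modulus 7/6.
Branch term (-19/17)*log(1 - h/(2)): its argument vanishes at h = 2, a logarithmic branch point, modulus 2.
The radius of convergence is the smallest modulus among the singular points: 7/6.
The branch term is analytic at 7/6 and contributes nothing to the residue; only the rational part matters.
At the order-3 pole 7/6 set g(h) = (h - (7/6))^3*(rational part) = 4*h**2/9 + 4*h/3 - 8/37.
Order-3 pole: residue = g''(a)/2; g''(7/6) = 8/9, so the residue is 4/9.
List the singular points by increasing real part (a conjugate pair: the negative imaginary part first).

Radius of convergence at 0: 7/6.
At 7/6: a pole of order 3; residue 4/9.
At 2: a logarithmic branch point.


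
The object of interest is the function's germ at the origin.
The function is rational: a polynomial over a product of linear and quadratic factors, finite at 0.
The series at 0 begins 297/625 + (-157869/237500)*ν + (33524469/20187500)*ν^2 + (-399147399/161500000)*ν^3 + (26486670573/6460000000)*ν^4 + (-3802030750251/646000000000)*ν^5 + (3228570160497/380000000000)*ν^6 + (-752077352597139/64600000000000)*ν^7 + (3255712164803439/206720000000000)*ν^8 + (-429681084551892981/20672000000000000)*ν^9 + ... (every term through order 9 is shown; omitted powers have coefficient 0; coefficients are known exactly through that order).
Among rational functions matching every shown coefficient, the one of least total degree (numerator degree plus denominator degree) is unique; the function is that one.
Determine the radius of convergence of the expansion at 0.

The radius of convergence is -11/24 + (1/24)*sqrt(1081).

No rational of total degree below 8 reproduces all 10 coefficients; solving the [2/6] Pade equations on them gives f(ν) = (-11*ν**2/17 - 21*ν/38 - 11/5)/(ν**2 - 11*ν/12 - 5/3)**3, whose expansion matches every shown term.
Denominator factor (ν**2 - 11*ν/12 - 5/3)^3: discriminant 1081/144, real irrational roots 11/24 + (1/24)*sqrt(1081) and 11/24 - (1/24)*sqrt(1081); poles of order 3, moduli 11/24 + (1/24)*sqrt(1081) and -11/24 + (1/24)*sqrt(1081).
The radius of convergence is the smallest modulus among the singular points: -11/24 + (1/24)*sqrt(1081).


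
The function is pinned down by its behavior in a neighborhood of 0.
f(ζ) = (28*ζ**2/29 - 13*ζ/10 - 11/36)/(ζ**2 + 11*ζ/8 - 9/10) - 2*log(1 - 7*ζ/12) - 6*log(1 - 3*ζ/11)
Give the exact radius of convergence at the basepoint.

The radius of convergence is -11/16 + (1/80)*sqrt(8785).

Denominator factor (ζ**2 + 11*ζ/8 - 9/10): discriminant 1757/320, real irrational roots -11/16 + (1/80)*sqrt(8785) and -11/16 - (1/80)*sqrt(8785); poles of order 1, moduli -11/16 + (1/80)*sqrt(8785) and 11/16 + (1/80)*sqrt(8785).
Branch term (-2)*log(1 - ζ/(12/7)): its argument vanishes at ζ = 12/7, a logarithmic branch point, modulus 12/7.
Branch term (-6)*log(1 - ζ/(11/3)): its argument vanishes at ζ = 11/3, a logarithmic branch point, modulus 11/3.
The radius of convergence is the smallest modulus among the singular points: -11/16 + (1/80)*sqrt(8785).


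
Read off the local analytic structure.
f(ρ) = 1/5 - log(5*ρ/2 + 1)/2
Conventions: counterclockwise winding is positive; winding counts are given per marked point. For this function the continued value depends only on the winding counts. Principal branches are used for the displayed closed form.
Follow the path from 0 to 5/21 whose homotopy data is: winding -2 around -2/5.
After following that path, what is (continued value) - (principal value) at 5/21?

The rational part is single-valued and drops out of the difference; each branch term changes only by its own monodromy.
(-1/2)*log(1 - ρ/(-2/5)): each positive loop around -2/5 adds 2*pi*i to the log, so winding -2 contributes (-1/2)*(-2)*2*pi*i = (2)*pi*i.
Summing the contributions at ρ = 5/21 gives (2)*pi*i.

Continued minus principal equals (2)*pi*i.


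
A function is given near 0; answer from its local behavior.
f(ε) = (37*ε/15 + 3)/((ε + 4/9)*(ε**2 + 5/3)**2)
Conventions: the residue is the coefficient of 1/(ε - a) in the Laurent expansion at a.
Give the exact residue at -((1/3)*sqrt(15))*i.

The factor ε**2 + 5/3 splits as (ε - a)(ε - a') with a = -((1/3)*sqrt(15))*i, a' = ((1/3)*sqrt(15))*i. At the order-2 pole a set g(ε) = (ε - a)^2*f(ε) = [(37*ε/15 + 3)/(ε + 4/9)] / (ε - a')^2.
Order-2 pole: residue = g'(a); g'(-((1/3)*sqrt(15))*i) = (-62451/228010) + ((51057/456020)*sqrt(15))*i, so the residue is (-62451/228010) + ((51057/456020)*sqrt(15))*i.

The residue is (-62451/228010) + ((51057/456020)*sqrt(15))*i.


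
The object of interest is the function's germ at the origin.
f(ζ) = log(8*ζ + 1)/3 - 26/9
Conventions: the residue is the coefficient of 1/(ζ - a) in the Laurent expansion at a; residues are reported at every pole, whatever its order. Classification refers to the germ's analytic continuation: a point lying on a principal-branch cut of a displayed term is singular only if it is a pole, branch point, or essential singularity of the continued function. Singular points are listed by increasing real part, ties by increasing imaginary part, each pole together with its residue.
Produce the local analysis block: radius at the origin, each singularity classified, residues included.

Branch term (1/3)*log(1 - ζ/(-1/8)): its argument vanishes at ζ = -1/8, a logarithmic branch point, modulus 1/8.
The radius of convergence is the smallest modulus among the singular points: 1/8.

Radius of convergence at 0: 1/8.
At -1/8: a logarithmic branch point.


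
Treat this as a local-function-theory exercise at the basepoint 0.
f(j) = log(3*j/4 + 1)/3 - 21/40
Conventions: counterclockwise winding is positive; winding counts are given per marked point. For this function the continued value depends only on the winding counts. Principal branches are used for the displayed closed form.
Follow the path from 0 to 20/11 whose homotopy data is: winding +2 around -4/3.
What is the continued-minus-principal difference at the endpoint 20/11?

The rational part is single-valued and drops out of the difference; each branch term changes only by its own monodromy.
(1/3)*log(1 - j/(-4/3)): each positive loop around -4/3 adds 2*pi*i to the log, so winding +2 contributes (1/3)*(2)*2*pi*i = (4/3)*pi*i.
Summing the contributions at j = 20/11 gives (4/3)*pi*i.

Continued minus principal equals (4/3)*pi*i.


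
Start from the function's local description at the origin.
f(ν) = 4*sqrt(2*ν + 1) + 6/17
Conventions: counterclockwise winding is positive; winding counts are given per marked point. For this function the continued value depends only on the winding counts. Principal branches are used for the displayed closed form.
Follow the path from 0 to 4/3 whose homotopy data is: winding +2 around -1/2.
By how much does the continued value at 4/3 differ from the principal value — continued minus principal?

Continued minus principal equals 0.

The rational part is single-valued and drops out of the difference; each branch term changes only by its own monodromy.
(4)*sqrt(1 - ν/(-1/2)): winding +2 is even, the square root returns to the same sheet, contribution 0.
Summing the contributions at ν = 4/3 gives 0.


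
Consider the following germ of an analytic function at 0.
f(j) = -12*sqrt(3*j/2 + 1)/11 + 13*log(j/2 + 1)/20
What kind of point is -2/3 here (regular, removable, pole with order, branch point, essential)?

The point is an algebraic (square-root) branch point.

The term (-12/11)*sqrt(1 - j/(-2/3)) has argument 1 - -2/3/(-2/3) = 0 at -2/3: a square-root (algebraic, two-sheeted) branch point; the remaining terms are analytic or single-valued there.


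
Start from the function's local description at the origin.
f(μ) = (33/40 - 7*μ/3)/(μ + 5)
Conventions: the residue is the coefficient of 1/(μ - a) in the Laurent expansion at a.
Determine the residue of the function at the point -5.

At the order-1 pole -5 set g(μ) = (μ - (-5))*f(μ) = 33/40 - 7*μ/3.
Simple pole: residue = g(a) at a = -5, which is 1499/120.

The residue is 1499/120.


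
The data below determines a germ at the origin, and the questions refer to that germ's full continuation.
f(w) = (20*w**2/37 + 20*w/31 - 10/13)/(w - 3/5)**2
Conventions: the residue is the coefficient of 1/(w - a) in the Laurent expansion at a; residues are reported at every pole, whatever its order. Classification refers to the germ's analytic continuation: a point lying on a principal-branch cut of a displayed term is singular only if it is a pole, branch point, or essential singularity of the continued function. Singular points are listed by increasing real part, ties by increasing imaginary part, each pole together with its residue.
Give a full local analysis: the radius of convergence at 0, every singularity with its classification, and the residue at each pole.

Radius of convergence at 0: 3/5.
At 3/5: a pole of order 2; residue 1484/1147.

Denominator factor (w - 3/5)^2: pole of order 2 at 3/5, modulus 3/5.
The radius of convergence is the smallest modulus among the singular points: 3/5.
At the order-2 pole 3/5 set g(w) = (w - (3/5))^2*f(w) = 20*w**2/37 + 20*w/31 - 10/13.
Order-2 pole: residue = g'(a); g'(3/5) = 1484/1147, so the residue is 1484/1147.


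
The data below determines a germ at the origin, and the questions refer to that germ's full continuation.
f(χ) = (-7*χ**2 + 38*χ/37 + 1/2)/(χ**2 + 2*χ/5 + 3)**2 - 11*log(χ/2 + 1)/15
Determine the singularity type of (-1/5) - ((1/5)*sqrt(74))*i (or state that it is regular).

The denominator factor χ**2 + 2*χ/5 + 3 vanishes at (-1/5) - ((1/5)*sqrt(74))*i and appears to the power 2; the numerator there equals (38359/1850) - ((708/925)*sqrt(74))*i, nonzero, and no other factor vanishes.
The branch terms are analytic at this point.
Hence a pole whose order is the multiplicity, 2.

The point is a pole of order 2.


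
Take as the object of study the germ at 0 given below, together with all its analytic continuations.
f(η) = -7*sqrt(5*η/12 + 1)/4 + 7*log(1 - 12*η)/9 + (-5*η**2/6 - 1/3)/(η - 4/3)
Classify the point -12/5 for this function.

The point is an algebraic (square-root) branch point.

The term (-7/4)*sqrt(1 - η/(-12/5)) has argument 1 - -12/5/(-12/5) = 0 at -12/5: a square-root (algebraic, two-sheeted) branch point; the remaining terms are analytic or single-valued there.


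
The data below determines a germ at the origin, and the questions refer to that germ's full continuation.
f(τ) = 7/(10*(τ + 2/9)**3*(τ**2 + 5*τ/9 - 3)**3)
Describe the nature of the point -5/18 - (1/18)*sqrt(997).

The point is a pole of order 3.

The denominator factor τ**2 + 5*τ/9 - 3 vanishes at -5/18 - (1/18)*sqrt(997) and appears to the power 3; the numerator there equals 7/10, nonzero, and no other factor vanishes.
Hence a pole whose order is the multiplicity, 3.


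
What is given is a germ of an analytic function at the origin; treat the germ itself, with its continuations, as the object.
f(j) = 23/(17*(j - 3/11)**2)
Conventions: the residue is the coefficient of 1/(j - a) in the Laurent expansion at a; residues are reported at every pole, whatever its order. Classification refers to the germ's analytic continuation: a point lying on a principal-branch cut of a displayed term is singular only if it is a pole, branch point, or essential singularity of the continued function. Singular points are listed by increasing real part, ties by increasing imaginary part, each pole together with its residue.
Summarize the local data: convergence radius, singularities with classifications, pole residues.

Denominator factor (j - 3/11)^2: pole of order 2 at 3/11, modulus 3/11.
The radius of convergence is the smallest modulus among the singular points: 3/11.
At the order-2 pole 3/11 set g(j) = (j - (3/11))^2*f(j) = 23/17.
Order-2 pole: residue = g'(a); g'(3/11) = 0, so the residue is 0.

Radius of convergence at 0: 3/11.
At 3/11: a pole of order 2; residue 0.


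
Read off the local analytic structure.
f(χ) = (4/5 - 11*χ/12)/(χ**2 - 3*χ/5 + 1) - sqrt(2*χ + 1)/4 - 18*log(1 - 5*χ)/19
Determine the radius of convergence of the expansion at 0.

The radius of convergence is 1/5.

Denominator factor (χ**2 - 3*χ/5 + 1): discriminant -91/25, complex-conjugate roots (3/10) + ((1/10)*sqrt(91))*i and (3/10) - ((1/10)*sqrt(91))*i; poles of order 1, moduli 1 and 1.
Branch term (-18/19)*log(1 - χ/(1/5)): its argument vanishes at χ = 1/5, a logarithmic branch point, modulus 1/5.
Branch term (-1/4)*sqrt(1 - χ/(-1/2)): its argument vanishes at χ = -1/2, a square-root branch point, modulus 1/2.
The radius of convergence is the smallest modulus among the singular points: 1/5.


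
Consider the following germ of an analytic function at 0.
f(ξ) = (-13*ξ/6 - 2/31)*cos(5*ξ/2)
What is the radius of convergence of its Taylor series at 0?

The radius of convergence is infinite.

The factor cos(5*ξ/2) is entire and contributes no finite singular point.
The polynomial part has no poles.
No finite singular points: the Taylor series at 0 converges everywhere.


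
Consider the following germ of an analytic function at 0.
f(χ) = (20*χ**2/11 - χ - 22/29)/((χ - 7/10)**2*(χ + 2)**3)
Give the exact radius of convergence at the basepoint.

Denominator factor (χ + 2)^3: pole of order 3 at -2, modulus 2.
Denominator factor (χ - 7/10)^2: pole of order 2 at 7/10, modulus 7/10.
The radius of convergence is the smallest modulus among the singular points: 7/10.

The radius of convergence is 7/10.


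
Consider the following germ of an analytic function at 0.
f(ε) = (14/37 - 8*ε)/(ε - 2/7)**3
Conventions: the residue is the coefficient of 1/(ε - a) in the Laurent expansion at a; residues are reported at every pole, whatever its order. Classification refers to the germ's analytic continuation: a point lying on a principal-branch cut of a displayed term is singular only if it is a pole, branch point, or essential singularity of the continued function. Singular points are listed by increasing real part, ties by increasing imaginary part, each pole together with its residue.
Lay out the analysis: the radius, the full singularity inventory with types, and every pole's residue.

Radius of convergence at 0: 2/7.
At 2/7: a pole of order 3; residue 0.

Denominator factor (ε - 2/7)^3: pole of order 3 at 2/7, modulus 2/7.
The radius of convergence is the smallest modulus among the singular points: 2/7.
At the order-3 pole 2/7 set g(ε) = (ε - (2/7))^3*f(ε) = 14/37 - 8*ε.
Order-3 pole: residue = g''(a)/2; g''(2/7) = 0, so the residue is 0.


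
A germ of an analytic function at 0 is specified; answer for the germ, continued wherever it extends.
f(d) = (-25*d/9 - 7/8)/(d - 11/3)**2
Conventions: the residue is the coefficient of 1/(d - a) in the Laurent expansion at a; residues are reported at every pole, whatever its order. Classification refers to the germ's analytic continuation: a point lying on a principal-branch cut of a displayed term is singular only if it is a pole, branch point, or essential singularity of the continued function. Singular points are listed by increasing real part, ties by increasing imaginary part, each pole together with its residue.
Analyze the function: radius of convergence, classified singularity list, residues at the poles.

Radius of convergence at 0: 11/3.
At 11/3: a pole of order 2; residue -25/9.

Denominator factor (d - 11/3)^2: pole of order 2 at 11/3, modulus 11/3.
The radius of convergence is the smallest modulus among the singular points: 11/3.
At the order-2 pole 11/3 set g(d) = (d - (11/3))^2*f(d) = -25*d/9 - 7/8.
Order-2 pole: residue = g'(a); g'(11/3) = -25/9, so the residue is -25/9.
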